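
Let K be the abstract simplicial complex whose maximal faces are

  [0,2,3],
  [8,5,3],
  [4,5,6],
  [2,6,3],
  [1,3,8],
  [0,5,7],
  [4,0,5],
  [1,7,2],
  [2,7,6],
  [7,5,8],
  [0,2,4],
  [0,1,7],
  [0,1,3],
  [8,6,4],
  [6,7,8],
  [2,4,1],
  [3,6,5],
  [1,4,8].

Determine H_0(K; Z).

H_0 ≅ Z.

K has 9 vertices, 27 edges, 18 triangles.
rank ∂_0 = 0, rank ∂_1 = 8 ⇒ b_0 = 9 − 0 − 8 = 1; all invariant factors of ∂_1 are 1 so no torsion. So H_0 ≅ Z.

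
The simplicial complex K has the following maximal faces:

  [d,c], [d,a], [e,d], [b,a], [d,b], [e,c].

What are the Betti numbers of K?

We work with the vertex ordering a < b < c < d < e. The simplices of K, each written with vertices in increasing order, are:

  0-simplices (5): a, b, c, d, e
  1-simplices (6): ab, ad, bd, cd, ce, de

Hence C_0 ≅ Z^5, C_1 ≅ Z^6.

Boundary ∂_1: C_1 → C_0 sends each edge [p,q] (with p < q) to q − p.
The resulting 5×6 matrix has rank 4, and its Smith normal form has invariant factors (1,1,1,1).

From H_k ≅ ker(∂_k) / im(∂_{k+1}) we obtain:

  H_0: rank C_0 − rank ∂_1 = 5 − 4 = 1, and the invariant factors of ∂_1 are all 1, so H_0 ≅ Z.
  H_1: rank ker ∂_1 − rank ∂_2 = (6 − 4) − 0 = 2, and there is no ∂_2, so H_1 ≅ Z^2.

As a check, the Euler characteristic is 5 − 6 = -1, which agrees with 1 − 2 = -1.

Hence the Betti numbers are b_0 = 1, b_1 = 2.

b_0 = 1, b_1 = 2.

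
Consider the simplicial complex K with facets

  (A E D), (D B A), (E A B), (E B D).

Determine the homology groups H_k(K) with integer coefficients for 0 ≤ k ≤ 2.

H_0 ≅ Z,  H_1 = 0,  H_2 ≅ Z.

Take the total order A < B < D < E on the vertex set. Then K (dimension 2) consists of the simplices:

  0-simplices (4): A, B, D, E
  1-simplices (6): AB, AD, AE, BD, BE, DE
  2-simplices (4): ABD, ABE, ADE, BDE

giving chain groups C_0 ≅ Z^4, C_1 ≅ Z^6, C_2 ≅ Z^4.

The boundary map ∂_1: C_1 → C_0 maps an edge to its endpoints' difference, ∂[p,q] = q − p.
The 4×6 boundary matrix has rank 3 and Smith normal form diag(1,1,1).

The boundary map ∂_2: C_2 → C_1 maps a triangle to the signed sum of its edges. For instance
  ∂ADE = DE − AE + AD,
  ∂BDE = DE − BE + BD.
The 6×4 boundary matrix has rank 3 and Smith normal form diag(1,1,1).

From H_k ≅ ker(∂_k) / im(∂_{k+1}) we obtain:

  H_0: rank C_0 − rank ∂_1 = 4 − 3 = 1, and the invariant factors of ∂_1 are all 1, so H_0 = Z.
  H_1: rank ker ∂_1 − rank ∂_2 = (6 − 3) − 3 = 0, and the invariant factors of ∂_2 are all 1, so H_1 = 0.
  H_2: rank ker ∂_2 − rank ∂_3 = (4 − 3) − 0 = 1, and there is no ∂_3, so H_2 = Z.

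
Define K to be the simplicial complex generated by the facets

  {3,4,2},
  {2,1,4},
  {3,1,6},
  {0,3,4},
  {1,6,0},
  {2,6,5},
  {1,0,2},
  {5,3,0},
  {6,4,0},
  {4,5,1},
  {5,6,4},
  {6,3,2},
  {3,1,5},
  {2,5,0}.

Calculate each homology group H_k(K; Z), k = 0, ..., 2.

H_0 ≅ Z,  H_1 ≅ Z^2,  H_2 ≅ Z.

We work with the vertex ordering 0 < 1 < 2 < 3 < 4 < 5 < 6. The simplices of K, each written with vertices in increasing order, are:

  0-simplices (7): [0], [1], [2], [3], [4], [5], [6]
  1-simplices (21): [0,1], [0,2], [0,3], [0,4], [0,5], [0,6], [1,2], [1,3], [1,4], [1,5], [1,6], [2,3], [2,4], [2,5], [2,6], [3,4], [3,5], [3,6], [4,5], [4,6], [5,6]
  2-simplices (14): [0,1,2], [0,1,6], [0,2,5], [0,3,4], [0,3,5], [0,4,6], [1,2,4], [1,3,5], [1,3,6], [1,4,5], [2,3,4], [2,3,6], [2,5,6], [4,5,6]

giving chain groups C_0 ≅ Z^7, C_1 ≅ Z^21, C_2 ≅ Z^14.

The boundary map ∂_1: C_1 → C_0 sends each edge [p,q] (with p < q) to q − p. For instance
  ∂[3,4] = [4] − [3].
As a 7×21 matrix over Z this has rank 6, with invariant factors (1,1,1,1,1,1).

The boundary map ∂_2: C_2 → C_1 acts by ∂[p,q,r] = [q,r] − [p,r] + [p,q]. For instance
  ∂[1,2,4] = [2,4] − [1,4] + [1,2],
  ∂[2,5,6] = [5,6] − [2,6] + [2,5].
As a 21×14 matrix over Z this has rank 13, with invariant factors (1,1,1,1,1,1,1,1,1,1,1,1,1).

From H_k ≅ ker(∂_k) / im(∂_{k+1}) we obtain:

  H_0: rank C_0 − rank ∂_1 = 7 − 6 = 1, and the invariant factors of ∂_1 are all 1, so H_0 = Z.
  H_1: rank ker ∂_1 − rank ∂_2 = (21 − 6) − 13 = 2, and the invariant factors of ∂_2 are all 1, so H_1 = Z^2.
  H_2: rank ker ∂_2 − rank ∂_3 = (14 − 13) − 0 = 1, and there is no ∂_3, so H_2 = Z.

As a check, the Euler characteristic is 7 − 21 + 14 = 0, which agrees with 1 − 2 + 1 = 0.
(K is a triangulation of the torus T^2.)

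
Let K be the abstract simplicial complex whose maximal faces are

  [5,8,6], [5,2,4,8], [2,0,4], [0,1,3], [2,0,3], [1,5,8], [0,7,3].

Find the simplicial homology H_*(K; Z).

Take the total order 0 < 1 < 2 < 3 < 4 < 5 < 6 < 7 < 8 on the vertex set. Then K (dimension 3) consists of the simplices:

  0-simplices (9): [0], [1], [2], [3], [4], [5], [6], [7], [8]
  1-simplices (18): [0,1], [0,2], [0,3], [0,4], [0,7], [1,3], [1,5], [1,8], [2,3], [2,4], [2,5], [2,8], [3,7], [4,5], [4,8], [5,6], [5,8], [6,8]
  2-simplices (10): [0,1,3], [0,2,3], [0,2,4], [0,3,7], [1,5,8], [2,4,5], [2,4,8], [2,5,8], [4,5,8], [5,6,8]
  3-simplices (1): [2,4,5,8]

so the chain groups are C_0 ≅ Z^9, C_1 ≅ Z^18, C_2 ≅ Z^10, C_3 ≅ Z^1.

Boundary ∂_1: C_1 → C_0 is given by ∂[p,q] = [q] − [p].
The 9×18 boundary matrix has rank 8 and Smith normal form diag(1,1,1,1,1,1,1,1).

∂_2: C_2 → C_1 maps a triangle to the signed sum of its edges. For instance
  ∂[2,5,8] = [5,8] − [2,8] + [2,5],
  ∂[4,5,8] = [5,8] − [4,8] + [4,5].
This gives a 18×10 integer matrix of rank 9; reducing to Smith normal form yields diagonal entries (1,1,1,1,1,1,1,1,1).

Boundary ∂_3: C_3 → C_2 sends each 3-simplex σ to the alternating sum Σ_i (−1)^i (σ with its i-th vertex removed). For instance
  ∂[2,4,5,8] = [4,5,8] − [2,5,8] + [2,4,8] − [2,4,5].
As a 10×1 matrix over Z this has rank 1, with invariant factors (1).

Computing H_k = (kernel of ∂_k) / (image of ∂_{k+1}):

  H_0: rank C_0 − rank ∂_1 = 9 − 8 = 1, and the invariant factors of ∂_1 are all 1, so H_0 ≅ Z.
  H_1: rank ker ∂_1 − rank ∂_2 = (18 − 8) − 9 = 1, and the invariant factors of ∂_2 are all 1, so H_1 ≅ Z.
  H_2: rank ker ∂_2 − rank ∂_3 = (10 − 9) − 1 = 0, and the invariant factors of ∂_3 are all 1, so H_2 ≅ 0.
  H_3: rank ker ∂_3 − rank ∂_4 = (1 − 1) − 0 = 0, and there is no ∂_4, so H_3 ≅ 0.

H_0 ≅ Z,  H_1 ≅ Z,  H_2 = 0,  H_3 = 0.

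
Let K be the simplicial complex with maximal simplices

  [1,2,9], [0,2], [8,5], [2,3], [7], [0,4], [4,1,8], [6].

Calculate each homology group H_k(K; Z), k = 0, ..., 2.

H_0 ≅ Z^3,  H_1 ≅ Z,  H_2 = 0.

We work with the vertex ordering 0 < 1 < 2 < 3 < 4 < 5 < 6 < 7 < 8 < 9. The simplices of K, each written with vertices in increasing order, are:

  0-simplices (10): [0], [1], [2], [3], [4], [5], [6], [7], [8], [9]
  1-simplices (10): [0,2], [0,4], [1,2], [1,4], [1,8], [1,9], [2,3], [2,9], [4,8], [5,8]
  2-simplices (2): [1,2,9], [1,4,8]

so the chain groups are C_0 ≅ Z^10, C_1 ≅ Z^10, C_2 ≅ Z^2.

Boundary ∂_1: C_1 → C_0 sends each edge [p,q] (with p < q) to q − p. For instance
  ∂[1,2] = [2] − [1].
The 10×10 boundary matrix has rank 7 and Smith normal form diag(1,1,1,1,1,1,1).

Boundary ∂_2: C_2 → C_1 sends each 2-simplex [p,q,r] to [q,r] − [p,r] + [p,q]. For instance
  ∂[1,2,9] = [2,9] − [1,9] + [1,2],
  ∂[1,4,8] = [4,8] − [1,8] + [1,4].
This gives a 10×2 integer matrix of rank 2; reducing to Smith normal form yields diagonal entries (1,1).

From H_k ≅ ker(∂_k) / im(∂_{k+1}) we obtain:

  H_0: rank C_0 − rank ∂_1 = 10 − 7 = 3, and the invariant factors of ∂_1 are all 1, so H_0 ≅ Z^3.
  H_1: rank ker ∂_1 − rank ∂_2 = (10 − 7) − 2 = 1, and the invariant factors of ∂_2 are all 1, so H_1 ≅ Z.
  H_2: rank ker ∂_2 − rank ∂_3 = (2 − 2) − 0 = 0, and there is no ∂_3, so H_2 ≅ 0.

As a check, the Euler characteristic is 10 − 10 + 2 = 2, which agrees with 3 − 1 + 0 = 2.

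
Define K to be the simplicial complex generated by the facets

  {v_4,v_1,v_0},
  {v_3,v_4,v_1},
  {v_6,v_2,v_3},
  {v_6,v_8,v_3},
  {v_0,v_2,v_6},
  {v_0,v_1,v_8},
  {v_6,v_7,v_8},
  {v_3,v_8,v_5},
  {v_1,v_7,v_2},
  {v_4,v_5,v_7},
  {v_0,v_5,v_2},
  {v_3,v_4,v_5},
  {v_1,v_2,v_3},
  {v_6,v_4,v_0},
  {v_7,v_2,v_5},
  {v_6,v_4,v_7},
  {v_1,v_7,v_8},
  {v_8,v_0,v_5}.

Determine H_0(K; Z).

H_0 = Z.

Fix the vertex order v_0 < v_1 < v_2 < v_3 < v_4 < v_5 < v_6 < v_7 < v_8 and write every simplex with vertices in increasing order. Then dim K = 2 and the simplices of K are:

  0-simplices (9): [v_0], [v_1], [v_2], [v_3], [v_4], [v_5], [v_6], [v_7], [v_8]
  1-simplices (27): (27 of them)
  2-simplices (18): (18 of them)

giving chain groups C_0 ≅ Z^9, C_1 ≅ Z^27, C_2 ≅ Z^18.

Boundary ∂_1: C_1 → C_0 maps an edge to its endpoints' difference, ∂[p,q] = q − p.
As a 9×27 matrix over Z this has rank 8, with invariant factors (1,1,1,1,1,1,1,1).

∂_2: C_2 → C_1 acts by ∂[p,q,r] = [q,r] − [p,r] + [p,q]. For instance
  ∂[v_2,v_3,v_6] = [v_3,v_6] − [v_2,v_6] + [v_2,v_3],
  ∂[v_3,v_5,v_8] = [v_5,v_8] − [v_3,v_8] + [v_3,v_5].
This gives a 27×18 integer matrix of rank 17; reducing to Smith normal form yields diagonal entries (1,1,1,1,1,1,1,1,1,1,1,1,1,1,1,1,1).

Now H_k = ker ∂_k / im ∂_{k+1}, so:

  H_0: rank C_0 − rank ∂_1 = 9 − 8 = 1, and the invariant factors of ∂_1 are all 1, so H_0 = Z.

(K is a triangulation of the torus T^2.)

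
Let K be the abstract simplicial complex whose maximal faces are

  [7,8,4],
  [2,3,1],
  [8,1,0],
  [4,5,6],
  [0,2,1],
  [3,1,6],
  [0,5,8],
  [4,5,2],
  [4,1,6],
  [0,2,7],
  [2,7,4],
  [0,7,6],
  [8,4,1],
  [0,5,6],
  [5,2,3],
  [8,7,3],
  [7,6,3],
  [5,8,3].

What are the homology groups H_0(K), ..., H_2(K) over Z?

Take the total order 0 < 1 < 2 < 3 < 4 < 5 < 6 < 7 < 8 on the vertex set. Then K (dimension 2) consists of the simplices:

  0-simplices (9): [0], [1], [2], [3], [4], [5], [6], [7], [8]
  1-simplices (27): (27 of them)
  2-simplices (18): [0,1,2], [0,1,8], [0,2,7], [0,5,6], [0,5,8], [0,6,7], [1,2,3], [1,3,6], [1,4,6], [1,4,8], [2,3,5], [2,4,5], [2,4,7], [3,5,8], [3,6,7], [3,7,8], [4,5,6], [4,7,8]

Hence C_0 ≅ Z^9, C_1 ≅ Z^27, C_2 ≅ Z^18.

Boundary ∂_1: C_1 → C_0 maps an edge to its endpoints' difference, ∂[p,q] = q − p. For instance
  ∂[1,3] = [3] − [1].
As a 9×27 matrix over Z this has rank 8, with invariant factors (1,1,1,1,1,1,1,1).

The boundary map ∂_2: C_2 → C_1 maps a triangle to the signed sum of its edges. For instance
  ∂[0,5,6] = [5,6] − [0,6] + [0,5],
  ∂[0,1,8] = [1,8] − [0,8] + [0,1].
The resulting 27×18 matrix has rank 17, and its Smith normal form has invariant factors (1,1,1,1,1,1,1,1,1,1,1,1,1,1,1,1,1).

Now H_k = ker ∂_k / im ∂_{k+1}, so:

  H_0: rank C_0 − rank ∂_1 = 9 − 8 = 1, and the invariant factors of ∂_1 are all 1, so H_0 = Z.
  H_1: rank ker ∂_1 − rank ∂_2 = (27 − 8) − 17 = 2, and the invariant factors of ∂_2 are all 1, so H_1 = Z^2.
  H_2: rank ker ∂_2 − rank ∂_3 = (18 − 17) − 0 = 1, and there is no ∂_3, so H_2 = Z.

H_0 ≅ Z,  H_1 ≅ Z^2,  H_2 ≅ Z.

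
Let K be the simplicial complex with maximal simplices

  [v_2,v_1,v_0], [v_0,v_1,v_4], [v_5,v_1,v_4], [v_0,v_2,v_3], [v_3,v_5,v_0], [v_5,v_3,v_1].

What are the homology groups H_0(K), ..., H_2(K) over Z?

Fix the vertex order v_0 < v_1 < v_2 < v_3 < v_4 < v_5 and write every simplex with vertices in increasing order. Then dim K = 2 and the simplices of K are:

  0-simplices (6): [v_0], [v_1], [v_2], [v_3], [v_4], [v_5]
  1-simplices (12): [v_0,v_1], [v_0,v_2], [v_0,v_3], [v_0,v_4], [v_0,v_5], [v_1,v_2], [v_1,v_3], [v_1,v_4], [v_1,v_5], [v_2,v_3], [v_3,v_5], [v_4,v_5]
  2-simplices (6): [v_0,v_1,v_2], [v_0,v_1,v_4], [v_0,v_2,v_3], [v_0,v_3,v_5], [v_1,v_3,v_5], [v_1,v_4,v_5]

so the chain groups are C_0 ≅ Z^6, C_1 ≅ Z^12, C_2 ≅ Z^6.

Boundary ∂_1: C_1 → C_0 maps an edge to its endpoints' difference, ∂[p,q] = q − p. For instance
  ∂[v_0,v_5] = [v_5] − [v_0].
This gives a 6×12 integer matrix of rank 5; reducing to Smith normal form yields diagonal entries (1,1,1,1,1).

Boundary ∂_2: C_2 → C_1 acts by ∂[p,q,r] = [q,r] − [p,r] + [p,q]. For instance
  ∂[v_0,v_2,v_3] = [v_2,v_3] − [v_0,v_3] + [v_0,v_2],
  ∂[v_0,v_1,v_4] = [v_1,v_4] − [v_0,v_4] + [v_0,v_1].
The 12×6 boundary matrix has rank 6 and Smith normal form diag(1,1,1,1,1,1).

Reading off H_k = ker ∂_k / im ∂_{k+1}:

  H_0: rank C_0 − rank ∂_1 = 6 − 5 = 1, and the invariant factors of ∂_1 are all 1, so H_0 ≅ Z.
  H_1: rank ker ∂_1 − rank ∂_2 = (12 − 5) − 6 = 1, and the invariant factors of ∂_2 are all 1, so H_1 ≅ Z.
  H_2: rank ker ∂_2 − rank ∂_3 = (6 − 6) − 0 = 0, and there is no ∂_3, so H_2 ≅ 0.

(K is a triangulation of the cylinder S^1 x I.)

H_0 ≅ Z,  H_1 ≅ Z,  H_2 = 0.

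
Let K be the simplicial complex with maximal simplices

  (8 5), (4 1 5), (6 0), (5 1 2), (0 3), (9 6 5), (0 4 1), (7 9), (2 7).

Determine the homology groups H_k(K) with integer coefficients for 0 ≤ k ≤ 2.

H_0 ≅ Z,  H_1 ≅ Z^2,  H_2 = 0.

Fix the vertex order 0 < 1 < 2 < 3 < 4 < 5 < 6 < 7 < 8 < 9 and write every simplex with vertices in increasing order. Then dim K = 2 and the simplices of K are:

  0-simplices (10): [0], [1], [2], [3], [4], [5], [6], [7], [8], [9]
  1-simplices (15): [0,1], [0,3], [0,4], [0,6], [1,2], [1,4], [1,5], [2,5], [2,7], [4,5], [5,6], [5,8], [5,9], [6,9], [7,9]
  2-simplices (4): [0,1,4], [1,2,5], [1,4,5], [5,6,9]

so the chain groups are C_0 ≅ Z^10, C_1 ≅ Z^15, C_2 ≅ Z^4.

∂_1: C_1 → C_0 sends each edge [p,q] (with p < q) to q − p. For instance
  ∂[2,7] = [7] − [2].
The 10×15 boundary matrix has rank 9 and Smith normal form diag(1,1,1,1,1,1,1,1,1).

The boundary map ∂_2: C_2 → C_1 maps a triangle to the signed sum of its edges. For instance
  ∂[5,6,9] = [6,9] − [5,9] + [5,6],
  ∂[1,4,5] = [4,5] − [1,5] + [1,4].
This gives a 15×4 integer matrix of rank 4; reducing to Smith normal form yields diagonal entries (1,1,1,1).

Reading off H_k = ker ∂_k / im ∂_{k+1}:

  H_0: rank C_0 − rank ∂_1 = 10 − 9 = 1, and the invariant factors of ∂_1 are all 1, so H_0 ≅ Z.
  H_1: rank ker ∂_1 − rank ∂_2 = (15 − 9) − 4 = 2, and the invariant factors of ∂_2 are all 1, so H_1 ≅ Z^2.
  H_2: rank ker ∂_2 − rank ∂_3 = (4 − 4) − 0 = 0, and there is no ∂_3, so H_2 ≅ 0.

As a check, the Euler characteristic is 10 − 15 + 4 = -1, which agrees with 1 − 2 + 0 = -1.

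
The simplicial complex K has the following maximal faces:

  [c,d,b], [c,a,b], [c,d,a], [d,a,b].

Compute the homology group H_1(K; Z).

K has 4 vertices, 6 edges, 4 triangles.
rank ∂_1 = 3, rank ∂_2 = 3 ⇒ b_1 = 6 − 3 − 3 = 0; all invariant factors of ∂_2 are 1 so no torsion. So H_1 ≅ 0.

H_1 = 0.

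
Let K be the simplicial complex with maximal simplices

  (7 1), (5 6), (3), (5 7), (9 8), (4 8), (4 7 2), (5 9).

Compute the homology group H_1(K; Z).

H_1 = Z.

Order the vertices as 1 < 2 < 3 < 4 < 5 < 6 < 7 < 8 < 9. Listing each simplex with vertices in this order, K has dimension 2 with simplices:

  0-simplices (9): [1], [2], [3], [4], [5], [6], [7], [8], [9]
  1-simplices (9): [1,7], [2,4], [2,7], [4,7], [4,8], [5,6], [5,7], [5,9], [8,9]
  2-simplices (1): [2,4,7]

giving chain groups C_0 ≅ Z^9, C_1 ≅ Z^9, C_2 ≅ Z^1.

Boundary ∂_1: C_1 → C_0 sends each edge [p,q] (with p < q) to q − p.
This gives a 9×9 integer matrix of rank 7; reducing to Smith normal form yields diagonal entries (1,1,1,1,1,1,1).

Boundary ∂_2: C_2 → C_1 maps a triangle to the signed sum of its edges. For instance
  ∂[2,4,7] = [4,7] − [2,7] + [2,4].
The resulting 9×1 matrix has rank 1, and its Smith normal form has invariant factors (1).

From H_k ≅ ker(∂_k) / im(∂_{k+1}) we obtain:

  H_1: rank ker ∂_1 − rank ∂_2 = (9 − 7) − 1 = 1, and the invariant factors of ∂_2 are all 1, so H_1 ≅ Z.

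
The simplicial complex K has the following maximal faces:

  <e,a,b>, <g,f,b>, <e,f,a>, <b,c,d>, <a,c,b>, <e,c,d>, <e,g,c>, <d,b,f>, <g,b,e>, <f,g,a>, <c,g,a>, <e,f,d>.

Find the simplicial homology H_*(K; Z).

Order the vertices as a < b < c < d < e < f < g. Listing each simplex with vertices in this order, K has dimension 2 with simplices:

  0-simplices (7): a, b, c, d, e, f, g
  1-simplices (18): ab, ac, ae, af, ag, bc, bd, be, bf, bg, cd, ce, cg, de, df, ef, eg, fg
  2-simplices (12): abc, abe, acg, aef, afg, bcd, bdf, beg, bfg, cde, ceg, def

Hence C_0 ≅ Z^7, C_1 ≅ Z^18, C_2 ≅ Z^12.

The boundary map ∂_1: C_1 → C_0 maps an edge to its endpoints' difference, ∂[p,q] = q − p. For instance
  ∂cd = d − c.
The resulting 7×18 matrix has rank 6, and its Smith normal form has invariant factors (1,1,1,1,1,1).

∂_2: C_2 → C_1 sends each 2-simplex [p,q,r] to [q,r] − [p,r] + [p,q]. For instance
  ∂bcd = cd − bd + bc,
  ∂abc = bc − ac + ab.
This gives a 18×12 integer matrix of rank 12; reducing to Smith normal form yields diagonal entries (1,1,1,1,1,1,1,1,1,1,1,2).

From H_k ≅ ker(∂_k) / im(∂_{k+1}) we obtain:

  H_0: rank C_0 − rank ∂_1 = 7 − 6 = 1, and the invariant factors of ∂_1 are all 1, so H_0 = Z.
  H_1: rank ker ∂_1 − rank ∂_2 = (18 − 6) − 12 = 0, and ∂_2 has invariant factor 2 > 1, so H_1 = Z_2.
  H_2: rank ker ∂_2 − rank ∂_3 = (12 − 12) − 0 = 0, and there is no ∂_3, so H_2 = 0.

As a check, the Euler characteristic is 7 − 18 + 12 = 1, which agrees with 1 − 0 + 0 = 1.

H_0 = Z,  H_1 = Z_2,  H_2 = 0.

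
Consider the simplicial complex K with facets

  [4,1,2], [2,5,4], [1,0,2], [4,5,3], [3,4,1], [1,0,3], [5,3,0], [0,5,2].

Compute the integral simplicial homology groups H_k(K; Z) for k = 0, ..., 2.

Order the vertices as 0 < 1 < 2 < 3 < 4 < 5. Listing each simplex with vertices in this order, K has dimension 2 with simplices:

  0-simplices (6): [0], [1], [2], [3], [4], [5]
  1-simplices (12): [0,1], [0,2], [0,3], [0,5], [1,2], [1,3], [1,4], [2,4], [2,5], [3,4], [3,5], [4,5]
  2-simplices (8): [0,1,2], [0,1,3], [0,2,5], [0,3,5], [1,2,4], [1,3,4], [2,4,5], [3,4,5]

giving chain groups C_0 ≅ Z^6, C_1 ≅ Z^12, C_2 ≅ Z^8.

The boundary map ∂_1: C_1 → C_0 is given by ∂[p,q] = [q] − [p]. For instance
  ∂[1,2] = [2] − [1].
This gives a 6×12 integer matrix of rank 5; reducing to Smith normal form yields diagonal entries (1,1,1,1,1).

∂_2: C_2 → C_1 sends each 2-simplex [p,q,r] to [q,r] − [p,r] + [p,q]. For instance
  ∂[0,2,5] = [2,5] − [0,5] + [0,2],
  ∂[2,4,5] = [4,5] − [2,5] + [2,4].
The 12×8 boundary matrix has rank 7 and Smith normal form diag(1,1,1,1,1,1,1).

Now H_k = ker ∂_k / im ∂_{k+1}, so:

  H_0: rank C_0 − rank ∂_1 = 6 − 5 = 1, and the invariant factors of ∂_1 are all 1, so H_0 = Z.
  H_1: rank ker ∂_1 − rank ∂_2 = (12 − 5) − 7 = 0, and the invariant factors of ∂_2 are all 1, so H_1 = 0.
  H_2: rank ker ∂_2 − rank ∂_3 = (8 − 7) − 0 = 1, and there is no ∂_3, so H_2 = Z.

(K is a triangulation of the 2-sphere S^2.)

H_0 ≅ Z,  H_1 = 0,  H_2 ≅ Z.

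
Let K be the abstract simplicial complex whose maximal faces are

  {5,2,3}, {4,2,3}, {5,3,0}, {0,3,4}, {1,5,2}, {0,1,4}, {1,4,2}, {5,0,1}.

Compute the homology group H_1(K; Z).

We work with the vertex ordering 0 < 1 < 2 < 3 < 4 < 5. The simplices of K, each written with vertices in increasing order, are:

  0-simplices (6): [0], [1], [2], [3], [4], [5]
  1-simplices (12): [0,1], [0,3], [0,4], [0,5], [1,2], [1,4], [1,5], [2,3], [2,4], [2,5], [3,4], [3,5]
  2-simplices (8): [0,1,4], [0,1,5], [0,3,4], [0,3,5], [1,2,4], [1,2,5], [2,3,4], [2,3,5]

so the chain groups are C_0 ≅ Z^6, C_1 ≅ Z^12, C_2 ≅ Z^8.

Boundary ∂_1: C_1 → C_0 maps an edge to its endpoints' difference, ∂[p,q] = q − p. For instance
  ∂[0,1] = [1] − [0].
As a 6×12 matrix over Z this has rank 5, with invariant factors (1,1,1,1,1).

∂_2: C_2 → C_1 acts by ∂[p,q,r] = [q,r] − [p,r] + [p,q]. For instance
  ∂[2,3,4] = [3,4] − [2,4] + [2,3],
  ∂[0,3,5] = [3,5] − [0,5] + [0,3].
This gives a 12×8 integer matrix of rank 7; reducing to Smith normal form yields diagonal entries (1,1,1,1,1,1,1).

Now H_k = ker ∂_k / im ∂_{k+1}, so:

  H_1: rank ker ∂_1 − rank ∂_2 = (12 − 5) − 7 = 0, and the invariant factors of ∂_2 are all 1, so H_1 = 0.

(K is a triangulation of the 2-sphere S^2.)

H_1 ≅ 0.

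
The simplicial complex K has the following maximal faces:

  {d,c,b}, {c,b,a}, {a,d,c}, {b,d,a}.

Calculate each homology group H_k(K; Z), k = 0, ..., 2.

H_0 = Z,  H_1 = 0,  H_2 = Z.

Order the vertices as a < b < c < d. Listing each simplex with vertices in this order, K has dimension 2 with simplices:

  0-simplices (4): a, b, c, d
  1-simplices (6): ab, ac, ad, bc, bd, cd
  2-simplices (4): abc, abd, acd, bcd

so the chain groups are C_0 ≅ Z^4, C_1 ≅ Z^6, C_2 ≅ Z^4.

The boundary map ∂_1: C_1 → C_0 maps an edge to its endpoints' difference, ∂[p,q] = q − p. For instance
  ∂bc = c − b.
This gives a 4×6 integer matrix of rank 3; reducing to Smith normal form yields diagonal entries (1,1,1).

Boundary ∂_2: C_2 → C_1 acts by ∂[p,q,r] = [q,r] − [p,r] + [p,q]. For instance
  ∂abc = bc − ac + ab,
  ∂abd = bd − ad + ab.
The 6×4 boundary matrix has rank 3 and Smith normal form diag(1,1,1).

Reading off H_k = ker ∂_k / im ∂_{k+1}:

  H_0: rank C_0 − rank ∂_1 = 4 − 3 = 1, and the invariant factors of ∂_1 are all 1, so H_0 = Z.
  H_1: rank ker ∂_1 − rank ∂_2 = (6 − 3) − 3 = 0, and the invariant factors of ∂_2 are all 1, so H_1 = 0.
  H_2: rank ker ∂_2 − rank ∂_3 = (4 − 3) − 0 = 1, and there is no ∂_3, so H_2 = Z.

(K is a triangulation of the 2-sphere S^2.)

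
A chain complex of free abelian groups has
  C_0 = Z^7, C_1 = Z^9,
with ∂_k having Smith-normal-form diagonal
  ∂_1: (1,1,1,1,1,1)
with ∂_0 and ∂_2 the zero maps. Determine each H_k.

H_0 ≅ Z,  H_1 ≅ Z^3.

H_0: b_0 = 7 − 0 − 6 = 1; torsion from ∂_1 factors > 1: none. So H_0 ≅ Z.
H_1: b_1 = 9 − 6 − 0 = 3; torsion from ∂_2 factors > 1: none. So H_1 ≅ Z^3.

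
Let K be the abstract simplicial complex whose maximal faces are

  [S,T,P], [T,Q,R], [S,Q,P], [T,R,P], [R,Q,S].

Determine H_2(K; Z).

K has 5 vertices, 10 edges, 5 triangles.
rank ∂_2 = 5, rank ∂_3 = 0 ⇒ b_2 = 5 − 5 − 0 = 0. So H_2 = 0.

H_2 ≅ 0.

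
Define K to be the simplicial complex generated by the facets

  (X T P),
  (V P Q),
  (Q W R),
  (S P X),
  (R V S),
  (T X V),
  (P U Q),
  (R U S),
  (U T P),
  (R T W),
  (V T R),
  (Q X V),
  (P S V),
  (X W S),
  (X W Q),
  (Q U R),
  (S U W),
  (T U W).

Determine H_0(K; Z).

Take the total order P < Q < R < S < T < U < V < W < X on the vertex set. Then K (dimension 2) consists of the simplices:

  0-simplices (9): P, Q, R, S, T, U, V, W, X
  1-simplices (27): PQ, PS, PT, PU, PV, PX, QR, QU, QV, QW, QX, RS, RT, RU, RV, RW, SU, SV, SW, SX, TU, TV, TW, TX, UW, VX, WX
  2-simplices (18): PQU, PQV, PSV, PSX, PTU, PTX, QRU, QRW, QVX, QWX, RSU, RSV, RTV, RTW, SUW, SWX, TUW, TVX

Hence C_0 ≅ Z^9, C_1 ≅ Z^27, C_2 ≅ Z^18.

Boundary ∂_1: C_1 → C_0 maps an edge to its endpoints' difference, ∂[p,q] = q − p. For instance
  ∂QX = X − Q.
As a 9×27 matrix over Z this has rank 8, with invariant factors (1,1,1,1,1,1,1,1).

∂_2: C_2 → C_1 sends each 2-simplex [p,q,r] to [q,r] − [p,r] + [p,q]. For instance
  ∂TVX = VX − TX + TV,
  ∂PTU = TU − PU + PT.
As a 27×18 matrix over Z this has rank 18, with invariant factors (1,1,1,1,1,1,1,1,1,1,1,1,1,1,1,1,1,2).

From H_k ≅ ker(∂_k) / im(∂_{k+1}) we obtain:

  H_0: rank C_0 − rank ∂_1 = 9 − 8 = 1, and the invariant factors of ∂_1 are all 1, so H_0 = Z.

H_0 = Z.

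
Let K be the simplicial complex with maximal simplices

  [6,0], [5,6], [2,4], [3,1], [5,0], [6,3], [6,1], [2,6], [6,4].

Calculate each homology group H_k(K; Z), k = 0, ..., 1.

Fix the vertex order 0 < 1 < 2 < 3 < 4 < 5 < 6 and write every simplex with vertices in increasing order. Then dim K = 1 and the simplices of K are:

  0-simplices (7): [0], [1], [2], [3], [4], [5], [6]
  1-simplices (9): [0,5], [0,6], [1,3], [1,6], [2,4], [2,6], [3,6], [4,6], [5,6]

giving chain groups C_0 ≅ Z^7, C_1 ≅ Z^9.

The boundary map ∂_1: C_1 → C_0 is given by ∂[p,q] = [q] − [p].
The resulting 7×9 matrix has rank 6, and its Smith normal form has invariant factors (1,1,1,1,1,1).

From H_k ≅ ker(∂_k) / im(∂_{k+1}) we obtain:

  H_0: rank C_0 − rank ∂_1 = 7 − 6 = 1, and the invariant factors of ∂_1 are all 1, so H_0 = Z.
  H_1: rank ker ∂_1 − rank ∂_2 = (9 − 6) − 0 = 3, and there is no ∂_2, so H_1 = Z^3.

H_0 ≅ Z,  H_1 ≅ Z^3.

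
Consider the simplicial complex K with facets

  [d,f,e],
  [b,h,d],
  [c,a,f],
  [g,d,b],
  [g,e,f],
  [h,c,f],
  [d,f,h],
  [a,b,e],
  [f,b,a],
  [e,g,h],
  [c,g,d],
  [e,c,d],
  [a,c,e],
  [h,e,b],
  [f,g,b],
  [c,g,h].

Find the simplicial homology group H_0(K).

Order the vertices as a < b < c < d < e < f < g < h. Listing each simplex with vertices in this order, K has dimension 2 with simplices:

  0-simplices (8): a, b, c, d, e, f, g, h
  1-simplices (24): ab, ac, ae, af, bd, be, bf, bg, bh, cd, ce, cf, cg, ch, de, df, dg, dh, ef, eg, eh, fg, fh, gh
  2-simplices (16): abe, abf, ace, acf, bdg, bdh, beh, bfg, cde, cdg, cfh, cgh, def, dfh, efg, egh

so the chain groups are C_0 ≅ Z^8, C_1 ≅ Z^24, C_2 ≅ Z^16.

Boundary ∂_1: C_1 → C_0 is given by ∂[p,q] = [q] − [p]. For instance
  ∂ef = f − e.
This gives a 8×24 integer matrix of rank 7; reducing to Smith normal form yields diagonal entries (1,1,1,1,1,1,1).

Boundary ∂_2: C_2 → C_1 acts by ∂[p,q,r] = [q,r] − [p,r] + [p,q]. For instance
  ∂bdh = dh − bh + bd,
  ∂dfh = fh − dh + df.
As a 24×16 matrix over Z this has rank 15, with invariant factors (1,1,1,1,1,1,1,1,1,1,1,1,1,1,1).

Now H_k = ker ∂_k / im ∂_{k+1}, so:

  H_0: rank C_0 − rank ∂_1 = 8 − 7 = 1, and the invariant factors of ∂_1 are all 1, so H_0 = Z.

H_0 ≅ Z.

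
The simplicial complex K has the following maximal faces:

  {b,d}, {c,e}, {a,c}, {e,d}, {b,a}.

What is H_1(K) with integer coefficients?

Order the vertices as a < b < c < d < e. Listing each simplex with vertices in this order, K has dimension 1 with simplices:

  0-simplices (5): a, b, c, d, e
  1-simplices (5): ab, ac, bd, ce, de

Hence C_0 ≅ Z^5, C_1 ≅ Z^5.

Boundary ∂_1: C_1 → C_0 is given by ∂[p,q] = [q] − [p].
The resulting 5×5 matrix has rank 4, and its Smith normal form has invariant factors (1,1,1,1).

Reading off H_k = ker ∂_k / im ∂_{k+1}:

  H_1: rank ker ∂_1 − rank ∂_2 = (5 − 4) − 0 = 1, and there is no ∂_2, so H_1 = Z.

(K is a triangulation of the circle S^1.)

H_1 ≅ Z.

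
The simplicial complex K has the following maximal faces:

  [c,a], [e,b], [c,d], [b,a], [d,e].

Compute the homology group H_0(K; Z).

H_0 ≅ Z.

Fix the vertex order a < b < c < d < e and write every simplex with vertices in increasing order. Then dim K = 1 and the simplices of K are:

  0-simplices (5): a, b, c, d, e
  1-simplices (5): ab, ac, be, cd, de

giving chain groups C_0 ≅ Z^5, C_1 ≅ Z^5.

∂_1: C_1 → C_0 maps an edge to its endpoints' difference, ∂[p,q] = q − p.
This gives a 5×5 integer matrix of rank 4; reducing to Smith normal form yields diagonal entries (1,1,1,1).

Computing H_k = (kernel of ∂_k) / (image of ∂_{k+1}):

  H_0: rank C_0 − rank ∂_1 = 5 − 4 = 1, and the invariant factors of ∂_1 are all 1, so H_0 ≅ Z.

(K is a triangulation of the circle S^1.)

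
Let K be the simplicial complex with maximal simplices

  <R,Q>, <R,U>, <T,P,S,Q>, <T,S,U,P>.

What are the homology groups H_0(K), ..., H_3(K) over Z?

Fix the vertex order P < Q < R < S < T < U and write every simplex with vertices in increasing order. Then dim K = 3 and the simplices of K are:

  0-simplices (6): P, Q, R, S, T, U
  1-simplices (11): PQ, PS, PT, PU, QR, QS, QT, RU, ST, SU, TU
  2-simplices (7): PQS, PQT, PST, PSU, PTU, QST, STU
  3-simplices (2): PQST, PSTU

Hence C_0 ≅ Z^6, C_1 ≅ Z^11, C_2 ≅ Z^7, C_3 ≅ Z^2.

Boundary ∂_1: C_1 → C_0 sends each edge [p,q] (with p < q) to q − p.
The 6×11 boundary matrix has rank 5 and Smith normal form diag(1,1,1,1,1).

∂_2: C_2 → C_1 maps a triangle to the signed sum of its edges. For instance
  ∂PST = ST − PT + PS,
  ∂PQT = QT − PT + PQ.
This gives a 11×7 integer matrix of rank 5; reducing to Smith normal form yields diagonal entries (1,1,1,1,1).

Boundary ∂_3: C_3 → C_2 sends each 3-simplex σ to the alternating sum Σ_i (−1)^i (σ with its i-th vertex removed). For instance
  ∂PSTU = STU − PTU + PSU − PST,
  ∂PQST = QST − PST + PQT − PQS.
The resulting 7×2 matrix has rank 2, and its Smith normal form has invariant factors (1,1).

Reading off H_k = ker ∂_k / im ∂_{k+1}:

  H_0: rank C_0 − rank ∂_1 = 6 − 5 = 1, and the invariant factors of ∂_1 are all 1, so H_0 ≅ Z.
  H_1: rank ker ∂_1 − rank ∂_2 = (11 − 5) − 5 = 1, and the invariant factors of ∂_2 are all 1, so H_1 ≅ Z.
  H_2: rank ker ∂_2 − rank ∂_3 = (7 − 5) − 2 = 0, and the invariant factors of ∂_3 are all 1, so H_2 ≅ 0.
  H_3: rank ker ∂_3 − rank ∂_4 = (2 − 2) − 0 = 0, and there is no ∂_4, so H_3 ≅ 0.

H_0 ≅ Z,  H_1 ≅ Z,  H_2 = 0,  H_3 = 0.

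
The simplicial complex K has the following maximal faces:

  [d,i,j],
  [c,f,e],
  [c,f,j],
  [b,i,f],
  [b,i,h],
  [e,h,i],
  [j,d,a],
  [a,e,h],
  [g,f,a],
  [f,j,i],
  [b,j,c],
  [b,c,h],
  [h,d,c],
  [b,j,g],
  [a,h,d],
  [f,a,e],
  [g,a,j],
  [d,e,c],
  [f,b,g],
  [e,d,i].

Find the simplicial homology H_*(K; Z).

Order the vertices as a < b < c < d < e < f < g < h < i < j. Listing each simplex with vertices in this order, K has dimension 2 with simplices:

  0-simplices (10): a, b, c, d, e, f, g, h, i, j
  1-simplices (30): ad, ae, af, ag, ah, aj, bc, bf, bg, bh, bi, bj, cd, ce, cf, ch, cj, de, dh, di, dj, ef, eh, ei, fg, fi, fj, gj, hi, ij
  2-simplices (20): adh, adj, aef, aeh, afg, agj, bch, bcj, bfg, bfi, bgj, bhi, cde, cdh, cef, cfj, dei, dij, ehi, fij

so the chain groups are C_0 ≅ Z^10, C_1 ≅ Z^30, C_2 ≅ Z^20.

The boundary map ∂_1: C_1 → C_0 sends each edge [p,q] (with p < q) to q − p. For instance
  ∂ef = f − e.
This gives a 10×30 integer matrix of rank 9; reducing to Smith normal form yields diagonal entries (1,1,1,1,1,1,1,1,1).

Boundary ∂_2: C_2 → C_1 acts by ∂[p,q,r] = [q,r] − [p,r] + [p,q]. For instance
  ∂cfj = fj − cj + cf,
  ∂dei = ei − di + de.
The 30×20 boundary matrix has rank 20 and Smith normal form diag(1,1,1,1,1,1,1,1,1,1,1,1,1,1,1,1,1,1,1,2).

Now H_k = ker ∂_k / im ∂_{k+1}, so:

  H_0: rank C_0 − rank ∂_1 = 10 − 9 = 1, and the invariant factors of ∂_1 are all 1, so H_0 = Z.
  H_1: rank ker ∂_1 − rank ∂_2 = (30 − 9) − 20 = 1, and ∂_2 has invariant factor 2 > 1, so H_1 = Z ⊕ Z/2.
  H_2: rank ker ∂_2 − rank ∂_3 = (20 − 20) − 0 = 0, and there is no ∂_3, so H_2 = 0.

H_0 = Z,  H_1 = Z ⊕ Z/2,  H_2 = 0.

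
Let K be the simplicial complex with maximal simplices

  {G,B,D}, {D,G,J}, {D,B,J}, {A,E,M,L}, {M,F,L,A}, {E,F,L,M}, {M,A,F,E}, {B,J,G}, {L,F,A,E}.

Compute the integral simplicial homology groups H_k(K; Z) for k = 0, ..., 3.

We work with the vertex ordering A < B < D < E < F < G < J < L < M. The simplices of K, each written with vertices in increasing order, are:

  0-simplices (9): A, B, D, E, F, G, J, L, M
  1-simplices (16): AE, AF, AL, AM, BD, BG, BJ, DG, DJ, EF, EL, EM, FL, FM, GJ, LM
  2-simplices (14): AEF, AEL, AEM, AFL, AFM, ALM, BDG, BDJ, BGJ, DGJ, EFL, EFM, ELM, FLM
  3-simplices (5): AEFL, AEFM, AELM, AFLM, EFLM

Hence C_0 ≅ Z^9, C_1 ≅ Z^16, C_2 ≅ Z^14, C_3 ≅ Z^5.

Boundary ∂_1: C_1 → C_0 sends each edge [p,q] (with p < q) to q − p. For instance
  ∂AE = E − A.
The resulting 9×16 matrix has rank 7, and its Smith normal form has invariant factors (1,1,1,1,1,1,1).

∂_2: C_2 → C_1 maps a triangle to the signed sum of its edges. For instance
  ∂BDG = DG − BG + BD,
  ∂DGJ = GJ − DJ + DG.
This gives a 16×14 integer matrix of rank 9; reducing to Smith normal form yields diagonal entries (1,1,1,1,1,1,1,1,1).

The boundary map ∂_3: C_3 → C_2 sends each 3-simplex σ to the alternating sum Σ_i (−1)^i (σ with its i-th vertex removed). For instance
  ∂AFLM = FLM − ALM + AFM − AFL,
  ∂AELM = ELM − ALM + AEM − AEL.
The resulting 14×5 matrix has rank 4, and its Smith normal form has invariant factors (1,1,1,1).

Now H_k = ker ∂_k / im ∂_{k+1}, so:

  H_0: rank C_0 − rank ∂_1 = 9 − 7 = 2, and the invariant factors of ∂_1 are all 1, so H_0 ≅ Z^2.
  H_1: rank ker ∂_1 − rank ∂_2 = (16 − 7) − 9 = 0, and the invariant factors of ∂_2 are all 1, so H_1 ≅ 0.
  H_2: rank ker ∂_2 − rank ∂_3 = (14 − 9) − 4 = 1, and the invariant factors of ∂_3 are all 1, so H_2 ≅ Z.
  H_3: rank ker ∂_3 − rank ∂_4 = (5 − 4) − 0 = 1, and there is no ∂_4, so H_3 ≅ Z.

H_0 = Z^2,  H_1 = 0,  H_2 = Z,  H_3 = Z.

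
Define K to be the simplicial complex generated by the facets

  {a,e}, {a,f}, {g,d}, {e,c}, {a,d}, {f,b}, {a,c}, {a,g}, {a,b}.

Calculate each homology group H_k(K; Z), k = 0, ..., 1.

H_0 ≅ Z,  H_1 ≅ Z^3.

Fix the vertex order a < b < c < d < e < f < g and write every simplex with vertices in increasing order. Then dim K = 1 and the simplices of K are:

  0-simplices (7): a, b, c, d, e, f, g
  1-simplices (9): ab, ac, ad, ae, af, ag, bf, ce, dg

giving chain groups C_0 ≅ Z^7, C_1 ≅ Z^9.

Boundary ∂_1: C_1 → C_0 is given by ∂[p,q] = [q] − [p]. For instance
  ∂ad = d − a.
This gives a 7×9 integer matrix of rank 6; reducing to Smith normal form yields diagonal entries (1,1,1,1,1,1).

From H_k ≅ ker(∂_k) / im(∂_{k+1}) we obtain:

  H_0: rank C_0 − rank ∂_1 = 7 − 6 = 1, and the invariant factors of ∂_1 are all 1, so H_0 = Z.
  H_1: rank ker ∂_1 − rank ∂_2 = (9 − 6) − 0 = 3, and there is no ∂_2, so H_1 = Z^3.

(K is a triangulation of a wedge of 3 circles.)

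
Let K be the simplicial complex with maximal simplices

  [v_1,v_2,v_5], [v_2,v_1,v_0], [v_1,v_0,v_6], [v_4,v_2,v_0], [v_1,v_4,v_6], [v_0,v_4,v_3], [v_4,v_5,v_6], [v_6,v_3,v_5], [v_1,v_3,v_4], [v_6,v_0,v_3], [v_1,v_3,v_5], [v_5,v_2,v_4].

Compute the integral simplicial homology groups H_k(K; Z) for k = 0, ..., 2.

K has 7 vertices, 18 edges, 12 triangles.
rank ∂_0 = 0, rank ∂_1 = 6 ⇒ b_0 = 7 − 0 − 6 = 1; all invariant factors of ∂_1 are 1 so no torsion. So H_0 ≅ Z.
rank ∂_1 = 6, rank ∂_2 = 12 ⇒ b_1 = 18 − 6 − 12 = 0; ∂_2 has invariant factor(s) [2] giving torsion. So H_1 ≅ Z/2Z.
rank ∂_2 = 12, rank ∂_3 = 0 ⇒ b_2 = 12 − 12 − 0 = 0. So H_2 ≅ 0.

H_0 = Z,  H_1 = Z/2Z,  H_2 = 0.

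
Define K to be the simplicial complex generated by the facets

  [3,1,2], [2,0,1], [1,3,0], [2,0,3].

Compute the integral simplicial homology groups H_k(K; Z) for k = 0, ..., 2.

H_0 = Z,  H_1 = 0,  H_2 = Z.

Fix the vertex order 0 < 1 < 2 < 3 and write every simplex with vertices in increasing order. Then dim K = 2 and the simplices of K are:

  0-simplices (4): [0], [1], [2], [3]
  1-simplices (6): [0,1], [0,2], [0,3], [1,2], [1,3], [2,3]
  2-simplices (4): [0,1,2], [0,1,3], [0,2,3], [1,2,3]

giving chain groups C_0 ≅ Z^4, C_1 ≅ Z^6, C_2 ≅ Z^4.

∂_1: C_1 → C_0 sends each edge [p,q] (with p < q) to q − p.
The 4×6 boundary matrix has rank 3 and Smith normal form diag(1,1,1).

∂_2: C_2 → C_1 sends each 2-simplex [p,q,r] to [q,r] − [p,r] + [p,q]. For instance
  ∂[0,2,3] = [2,3] − [0,3] + [0,2],
  ∂[1,2,3] = [2,3] − [1,3] + [1,2].
As a 6×4 matrix over Z this has rank 3, with invariant factors (1,1,1).

Reading off H_k = ker ∂_k / im ∂_{k+1}:

  H_0: rank C_0 − rank ∂_1 = 4 − 3 = 1, and the invariant factors of ∂_1 are all 1, so H_0 = Z.
  H_1: rank ker ∂_1 − rank ∂_2 = (6 − 3) − 3 = 0, and the invariant factors of ∂_2 are all 1, so H_1 = 0.
  H_2: rank ker ∂_2 − rank ∂_3 = (4 − 3) − 0 = 1, and there is no ∂_3, so H_2 = Z.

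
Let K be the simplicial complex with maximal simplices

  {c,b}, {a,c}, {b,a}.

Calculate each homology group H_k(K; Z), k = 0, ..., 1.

K has 3 vertices, 3 edges.
rank ∂_0 = 0, rank ∂_1 = 2 ⇒ b_0 = 3 − 0 − 2 = 1; all invariant factors of ∂_1 are 1 so no torsion. So H_0 = Z.
rank ∂_1 = 2, rank ∂_2 = 0 ⇒ b_1 = 3 − 2 − 0 = 1. So H_1 = Z.

H_0 = Z,  H_1 = Z.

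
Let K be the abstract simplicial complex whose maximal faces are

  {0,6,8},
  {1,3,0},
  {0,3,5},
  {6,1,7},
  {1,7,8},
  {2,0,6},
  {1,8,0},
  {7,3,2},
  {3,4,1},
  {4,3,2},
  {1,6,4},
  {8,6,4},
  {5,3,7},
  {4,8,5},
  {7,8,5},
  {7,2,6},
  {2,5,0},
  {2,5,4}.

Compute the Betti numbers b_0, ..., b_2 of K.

We work with the vertex ordering 0 < 1 < 2 < 3 < 4 < 5 < 6 < 7 < 8. The simplices of K, each written with vertices in increasing order, are:

  0-simplices (9): [0], [1], [2], [3], [4], [5], [6], [7], [8]
  1-simplices (27): (27 of them)
  2-simplices (18): [0,1,3], [0,1,8], [0,2,5], [0,2,6], [0,3,5], [0,6,8], [1,3,4], [1,4,6], [1,6,7], [1,7,8], [2,3,4], [2,3,7], [2,4,5], [2,6,7], [3,5,7], [4,5,8], [4,6,8], [5,7,8]

giving chain groups C_0 ≅ Z^9, C_1 ≅ Z^27, C_2 ≅ Z^18.

∂_1: C_1 → C_0 maps an edge to its endpoints' difference, ∂[p,q] = q − p. For instance
  ∂[3,4] = [4] − [3].
The resulting 9×27 matrix has rank 8, and its Smith normal form has invariant factors (1,1,1,1,1,1,1,1).

∂_2: C_2 → C_1 maps a triangle to the signed sum of its edges. For instance
  ∂[2,4,5] = [4,5] − [2,5] + [2,4],
  ∂[4,6,8] = [6,8] − [4,8] + [4,6].
The resulting 27×18 matrix has rank 18, and its Smith normal form has invariant factors (1,1,1,1,1,1,1,1,1,1,1,1,1,1,1,1,1,2).

Now H_k = ker ∂_k / im ∂_{k+1}, so:

  H_0: rank C_0 − rank ∂_1 = 9 − 8 = 1, and the invariant factors of ∂_1 are all 1, so H_0 ≅ Z.
  H_1: rank ker ∂_1 − rank ∂_2 = (27 − 8) − 18 = 1, and ∂_2 has invariant factor 2 > 1, so H_1 ≅ Z × Z/2.
  H_2: rank ker ∂_2 − rank ∂_3 = (18 − 18) − 0 = 0, and there is no ∂_3, so H_2 ≅ 0.

Hence the Betti numbers are b_0 = 1, b_1 = 1, b_2 = 0.

b_0 = 1, b_1 = 1, b_2 = 0.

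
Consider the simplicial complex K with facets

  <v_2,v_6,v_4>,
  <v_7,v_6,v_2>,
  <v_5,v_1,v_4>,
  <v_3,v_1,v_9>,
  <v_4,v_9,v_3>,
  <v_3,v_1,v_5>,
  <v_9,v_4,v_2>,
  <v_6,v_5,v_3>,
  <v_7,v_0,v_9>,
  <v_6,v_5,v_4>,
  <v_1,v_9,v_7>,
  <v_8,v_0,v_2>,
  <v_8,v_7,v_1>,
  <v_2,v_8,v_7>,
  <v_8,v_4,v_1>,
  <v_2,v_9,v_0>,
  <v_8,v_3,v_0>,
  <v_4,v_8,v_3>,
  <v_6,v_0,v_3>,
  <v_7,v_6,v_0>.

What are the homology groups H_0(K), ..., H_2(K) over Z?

H_0 ≅ Z,  H_1 ≅ Z ⊕ Z/2,  H_2 = 0.

Take the total order v_0 < v_1 < v_2 < v_3 < v_4 < v_5 < v_6 < v_7 < v_8 < v_9 on the vertex set. Then K (dimension 2) consists of the simplices:

  0-simplices (10): [v_0], [v_1], [v_2], [v_3], [v_4], [v_5], [v_6], [v_7], [v_8], [v_9]
  1-simplices (30): (30 of them)
  2-simplices (20): (20 of them)

so the chain groups are C_0 ≅ Z^10, C_1 ≅ Z^30, C_2 ≅ Z^20.

∂_1: C_1 → C_0 maps an edge to its endpoints' difference, ∂[p,q] = q − p.
This gives a 10×30 integer matrix of rank 9; reducing to Smith normal form yields diagonal entries (1,1,1,1,1,1,1,1,1).

Boundary ∂_2: C_2 → C_1 maps a triangle to the signed sum of its edges. For instance
  ∂[v_1,v_4,v_5] = [v_4,v_5] − [v_1,v_5] + [v_1,v_4],
  ∂[v_1,v_4,v_8] = [v_4,v_8] − [v_1,v_8] + [v_1,v_4].
As a 30×20 matrix over Z this has rank 20, with invariant factors (1,1,1,1,1,1,1,1,1,1,1,1,1,1,1,1,1,1,1,2).

Now H_k = ker ∂_k / im ∂_{k+1}, so:

  H_0: rank C_0 − rank ∂_1 = 10 − 9 = 1, and the invariant factors of ∂_1 are all 1, so H_0 = Z.
  H_1: rank ker ∂_1 − rank ∂_2 = (30 − 9) − 20 = 1, and ∂_2 has invariant factor 2 > 1, so H_1 = Z ⊕ Z/2.
  H_2: rank ker ∂_2 − rank ∂_3 = (20 − 20) − 0 = 0, and there is no ∂_3, so H_2 = 0.

As a check, the Euler characteristic is 10 − 30 + 20 = 0, which agrees with 1 − 1 + 0 = 0.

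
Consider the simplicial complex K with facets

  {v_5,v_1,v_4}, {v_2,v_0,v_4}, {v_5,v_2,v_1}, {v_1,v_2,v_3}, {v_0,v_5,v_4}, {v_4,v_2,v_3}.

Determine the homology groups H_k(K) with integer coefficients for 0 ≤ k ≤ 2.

H_0 = Z,  H_1 = Z,  H_2 = 0.

Fix the vertex order v_0 < v_1 < v_2 < v_3 < v_4 < v_5 and write every simplex with vertices in increasing order. Then dim K = 2 and the simplices of K are:

  0-simplices (6): [v_0], [v_1], [v_2], [v_3], [v_4], [v_5]
  1-simplices (12): [v_0,v_2], [v_0,v_4], [v_0,v_5], [v_1,v_2], [v_1,v_3], [v_1,v_4], [v_1,v_5], [v_2,v_3], [v_2,v_4], [v_2,v_5], [v_3,v_4], [v_4,v_5]
  2-simplices (6): [v_0,v_2,v_4], [v_0,v_4,v_5], [v_1,v_2,v_3], [v_1,v_2,v_5], [v_1,v_4,v_5], [v_2,v_3,v_4]

Hence C_0 ≅ Z^6, C_1 ≅ Z^12, C_2 ≅ Z^6.

∂_1: C_1 → C_0 is given by ∂[p,q] = [q] − [p].
The resulting 6×12 matrix has rank 5, and its Smith normal form has invariant factors (1,1,1,1,1).

∂_2: C_2 → C_1 maps a triangle to the signed sum of its edges. For instance
  ∂[v_1,v_2,v_5] = [v_2,v_5] − [v_1,v_5] + [v_1,v_2],
  ∂[v_2,v_3,v_4] = [v_3,v_4] − [v_2,v_4] + [v_2,v_3].
As a 12×6 matrix over Z this has rank 6, with invariant factors (1,1,1,1,1,1).

Computing H_k = (kernel of ∂_k) / (image of ∂_{k+1}):

  H_0: rank C_0 − rank ∂_1 = 6 − 5 = 1, and the invariant factors of ∂_1 are all 1, so H_0 ≅ Z.
  H_1: rank ker ∂_1 − rank ∂_2 = (12 − 5) − 6 = 1, and the invariant factors of ∂_2 are all 1, so H_1 ≅ Z.
  H_2: rank ker ∂_2 − rank ∂_3 = (6 − 6) − 0 = 0, and there is no ∂_3, so H_2 ≅ 0.

As a check, the Euler characteristic is 6 − 12 + 6 = 0, which agrees with 1 − 1 + 0 = 0.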